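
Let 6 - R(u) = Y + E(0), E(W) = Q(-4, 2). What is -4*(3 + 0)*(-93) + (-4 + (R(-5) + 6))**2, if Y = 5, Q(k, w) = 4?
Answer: 1117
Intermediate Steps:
E(W) = 4
R(u) = -3 (R(u) = 6 - (5 + 4) = 6 - 1*9 = 6 - 9 = -3)
-4*(3 + 0)*(-93) + (-4 + (R(-5) + 6))**2 = -4*(3 + 0)*(-93) + (-4 + (-3 + 6))**2 = -4*3*(-93) + (-4 + 3)**2 = -12*(-93) + (-1)**2 = 1116 + 1 = 1117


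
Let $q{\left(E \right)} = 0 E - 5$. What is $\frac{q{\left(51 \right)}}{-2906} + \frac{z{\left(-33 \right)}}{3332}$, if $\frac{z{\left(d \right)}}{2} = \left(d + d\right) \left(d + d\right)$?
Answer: $\frac{6333433}{2420698} \approx 2.6164$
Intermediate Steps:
$z{\left(d \right)} = 8 d^{2}$ ($z{\left(d \right)} = 2 \left(d + d\right) \left(d + d\right) = 2 \cdot 2 d 2 d = 2 \cdot 4 d^{2} = 8 d^{2}$)
$q{\left(E \right)} = -5$ ($q{\left(E \right)} = 0 - 5 = -5$)
$\frac{q{\left(51 \right)}}{-2906} + \frac{z{\left(-33 \right)}}{3332} = - \frac{5}{-2906} + \frac{8 \left(-33\right)^{2}}{3332} = \left(-5\right) \left(- \frac{1}{2906}\right) + 8 \cdot 1089 \cdot \frac{1}{3332} = \frac{5}{2906} + 8712 \cdot \frac{1}{3332} = \frac{5}{2906} + \frac{2178}{833} = \frac{6333433}{2420698}$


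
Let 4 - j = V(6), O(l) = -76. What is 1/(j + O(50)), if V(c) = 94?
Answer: -1/166 ≈ -0.0060241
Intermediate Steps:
j = -90 (j = 4 - 1*94 = 4 - 94 = -90)
1/(j + O(50)) = 1/(-90 - 76) = 1/(-166) = -1/166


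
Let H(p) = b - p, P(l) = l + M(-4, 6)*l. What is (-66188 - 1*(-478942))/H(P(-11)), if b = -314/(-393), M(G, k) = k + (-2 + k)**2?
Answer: 162212322/99743 ≈ 1626.3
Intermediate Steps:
b = 314/393 (b = -314*(-1/393) = 314/393 ≈ 0.79898)
P(l) = 23*l (P(l) = l + (6 + (-2 + 6)**2)*l = l + (6 + 4**2)*l = l + (6 + 16)*l = l + 22*l = 23*l)
H(p) = 314/393 - p
(-66188 - 1*(-478942))/H(P(-11)) = (-66188 - 1*(-478942))/(314/393 - 23*(-11)) = (-66188 + 478942)/(314/393 - 1*(-253)) = 412754/(314/393 + 253) = 412754/(99743/393) = 412754*(393/99743) = 162212322/99743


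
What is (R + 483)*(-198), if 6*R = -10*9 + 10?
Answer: -92994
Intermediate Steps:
R = -40/3 (R = (-10*9 + 10)/6 = (-90 + 10)/6 = (1/6)*(-80) = -40/3 ≈ -13.333)
(R + 483)*(-198) = (-40/3 + 483)*(-198) = (1409/3)*(-198) = -92994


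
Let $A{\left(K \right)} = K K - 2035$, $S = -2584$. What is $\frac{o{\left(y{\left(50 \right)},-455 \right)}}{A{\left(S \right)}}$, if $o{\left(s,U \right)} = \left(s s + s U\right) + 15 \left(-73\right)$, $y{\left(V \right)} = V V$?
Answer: $\frac{5111405}{6675021} \approx 0.76575$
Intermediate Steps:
$y{\left(V \right)} = V^{2}$
$o{\left(s,U \right)} = -1095 + s^{2} + U s$ ($o{\left(s,U \right)} = \left(s^{2} + U s\right) - 1095 = -1095 + s^{2} + U s$)
$A{\left(K \right)} = -2035 + K^{2}$ ($A{\left(K \right)} = K^{2} - 2035 = -2035 + K^{2}$)
$\frac{o{\left(y{\left(50 \right)},-455 \right)}}{A{\left(S \right)}} = \frac{-1095 + \left(50^{2}\right)^{2} - 455 \cdot 50^{2}}{-2035 + \left(-2584\right)^{2}} = \frac{-1095 + 2500^{2} - 1137500}{-2035 + 6677056} = \frac{-1095 + 6250000 - 1137500}{6675021} = 5111405 \cdot \frac{1}{6675021} = \frac{5111405}{6675021}$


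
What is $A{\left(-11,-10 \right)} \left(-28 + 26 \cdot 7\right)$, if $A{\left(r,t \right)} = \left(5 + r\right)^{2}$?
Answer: $5544$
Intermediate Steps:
$A{\left(-11,-10 \right)} \left(-28 + 26 \cdot 7\right) = \left(5 - 11\right)^{2} \left(-28 + 26 \cdot 7\right) = \left(-6\right)^{2} \left(-28 + 182\right) = 36 \cdot 154 = 5544$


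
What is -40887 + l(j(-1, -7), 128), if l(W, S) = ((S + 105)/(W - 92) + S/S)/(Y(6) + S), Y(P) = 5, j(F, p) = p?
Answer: -538359263/13167 ≈ -40887.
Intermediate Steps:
l(W, S) = (1 + (105 + S)/(-92 + W))/(5 + S) (l(W, S) = ((S + 105)/(W - 92) + S/S)/(5 + S) = ((105 + S)/(-92 + W) + 1)/(5 + S) = (1 + (105 + S)/(-92 + W))/(5 + S))
-40887 + l(j(-1, -7), 128) = -40887 + (13 + 128 - 7)/(-460 - 92*128 + 5*(-7) + 128*(-7)) = -40887 + 134/(-460 - 11776 - 35 - 896) = -40887 + 134/(-13167) = -40887 - 1/13167*134 = -40887 - 134/13167 = -538359263/13167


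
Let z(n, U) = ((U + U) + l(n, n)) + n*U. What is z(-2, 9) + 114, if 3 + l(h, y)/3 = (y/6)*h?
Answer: 107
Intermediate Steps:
l(h, y) = -9 + h*y/2 (l(h, y) = -9 + 3*((y/6)*h) = -9 + 3*(h*y/6) = -9 + h*y/2)
z(n, U) = -9 + n²/2 + 2*U + U*n (z(n, U) = ((U + U) + (-9 + n*n/2)) + n*U = (2*U + (-9 + n²/2)) + U*n = (-9 + n²/2 + 2*U) + U*n = -9 + n²/2 + 2*U + U*n)
z(-2, 9) + 114 = (-9 + (½)*(-2)² + 2*9 + 9*(-2)) + 114 = (-9 + (½)*4 + 18 - 18) + 114 = (-9 + 2 + 18 - 18) + 114 = -7 + 114 = 107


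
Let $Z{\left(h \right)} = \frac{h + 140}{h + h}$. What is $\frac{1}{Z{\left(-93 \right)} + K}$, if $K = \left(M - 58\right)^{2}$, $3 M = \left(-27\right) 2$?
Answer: $\frac{186}{1074289} \approx 0.00017314$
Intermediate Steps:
$Z{\left(h \right)} = \frac{140 + h}{2 h}$
$M = -18$ ($M = \frac{\left(-27\right) 2}{3} = \frac{1}{3} \left(-54\right) = -18$)
$K = 5776$ ($K = \left(-18 - 58\right)^{2} = \left(-76\right)^{2} = 5776$)
$\frac{1}{Z{\left(-93 \right)} + K} = \frac{1}{\frac{140 - 93}{2 \left(-93\right)} + 5776} = \frac{1}{\frac{1}{2} \left(- \frac{1}{93}\right) 47 + 5776} = \frac{1}{- \frac{47}{186} + 5776} = \frac{1}{\frac{1074289}{186}} = \frac{186}{1074289}$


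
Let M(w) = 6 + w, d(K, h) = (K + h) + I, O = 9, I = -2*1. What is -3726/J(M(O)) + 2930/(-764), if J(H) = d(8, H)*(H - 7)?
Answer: -139121/5348 ≈ -26.014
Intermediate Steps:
I = -2
d(K, h) = -2 + K + h (d(K, h) = (K + h) - 2 = -2 + K + h)
J(H) = (-7 + H)*(6 + H) (J(H) = (-2 + 8 + H)*(H - 7) = (6 + H)*(-7 + H) = (-7 + H)*(6 + H))
-3726/J(M(O)) + 2930/(-764) = -3726*1/((-7 + (6 + 9))*(6 + (6 + 9))) + 2930/(-764) = -3726*1/((-7 + 15)*(6 + 15)) + 2930*(-1/764) = -3726/(8*21) - 1465/382 = -3726/168 - 1465/382 = -3726*1/168 - 1465/382 = -621/28 - 1465/382 = -139121/5348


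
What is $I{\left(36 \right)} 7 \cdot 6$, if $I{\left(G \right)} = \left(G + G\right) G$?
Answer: $108864$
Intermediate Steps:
$I{\left(G \right)} = 2 G^{2}$ ($I{\left(G \right)} = 2 G G = 2 G^{2}$)
$I{\left(36 \right)} 7 \cdot 6 = 2 \cdot 36^{2} \cdot 7 \cdot 6 = 2 \cdot 1296 \cdot 42 = 2592 \cdot 42 = 108864$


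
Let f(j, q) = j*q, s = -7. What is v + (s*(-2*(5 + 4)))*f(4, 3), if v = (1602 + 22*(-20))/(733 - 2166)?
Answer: 2165534/1433 ≈ 1511.2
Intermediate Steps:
v = -1162/1433 (v = (1602 - 440)/(-1433) = 1162*(-1/1433) = -1162/1433 ≈ -0.81089)
v + (s*(-2*(5 + 4)))*f(4, 3) = -1162/1433 + (-(-14)*(5 + 4))*(4*3) = -1162/1433 - (-14)*9*12 = -1162/1433 - 7*(-18)*12 = -1162/1433 + 126*12 = -1162/1433 + 1512 = 2165534/1433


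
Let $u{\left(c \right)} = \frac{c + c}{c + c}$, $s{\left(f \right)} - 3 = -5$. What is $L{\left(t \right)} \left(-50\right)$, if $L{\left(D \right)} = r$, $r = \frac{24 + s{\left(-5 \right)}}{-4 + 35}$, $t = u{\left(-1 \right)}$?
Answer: $- \frac{1100}{31} \approx -35.484$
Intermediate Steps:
$s{\left(f \right)} = -2$ ($s{\left(f \right)} = 3 - 5 = -2$)
$u{\left(c \right)} = 1$ ($u{\left(c \right)} = \frac{2 c}{2 c} = 2 c \frac{1}{2 c} = 1$)
$t = 1$
$r = \frac{22}{31}$ ($r = \frac{24 - 2}{-4 + 35} = \frac{22}{31} \approx 0.70968$)
$L{\left(D \right)} = \frac{22}{31}$
$L{\left(t \right)} \left(-50\right) = \frac{22}{31} \left(-50\right) = - \frac{1100}{31}$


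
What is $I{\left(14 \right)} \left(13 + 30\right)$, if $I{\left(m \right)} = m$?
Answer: $602$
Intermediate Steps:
$I{\left(14 \right)} \left(13 + 30\right) = 14 \left(13 + 30\right) = 14 \cdot 43 = 602$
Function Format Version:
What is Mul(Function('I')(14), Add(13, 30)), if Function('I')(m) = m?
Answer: 602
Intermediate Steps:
Mul(Function('I')(14), Add(13, 30)) = Mul(14, Add(13, 30)) = Mul(14, 43) = 602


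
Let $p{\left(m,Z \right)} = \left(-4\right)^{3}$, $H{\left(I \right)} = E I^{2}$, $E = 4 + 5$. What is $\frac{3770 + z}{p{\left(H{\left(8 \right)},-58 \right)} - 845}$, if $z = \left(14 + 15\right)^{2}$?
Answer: $- \frac{1537}{303} \approx -5.0726$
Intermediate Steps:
$z = 841$ ($z = 29^{2} = 841$)
$E = 9$
$H{\left(I \right)} = 9 I^{2}$
$p{\left(m,Z \right)} = -64$
$\frac{3770 + z}{p{\left(H{\left(8 \right)},-58 \right)} - 845} = \frac{3770 + 841}{-64 - 845} = \frac{4611}{-909} = 4611 \left(- \frac{1}{909}\right) = - \frac{1537}{303}$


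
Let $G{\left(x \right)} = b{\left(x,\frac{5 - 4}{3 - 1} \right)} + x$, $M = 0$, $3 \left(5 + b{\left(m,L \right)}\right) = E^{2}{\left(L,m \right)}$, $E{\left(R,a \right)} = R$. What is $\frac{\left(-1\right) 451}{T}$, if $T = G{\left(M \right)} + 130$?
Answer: $- \frac{5412}{1501} \approx -3.6056$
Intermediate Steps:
$b{\left(m,L \right)} = -5 + \frac{L^{2}}{3}$
$G{\left(x \right)} = - \frac{59}{12} + x$ ($G{\left(x \right)} = \left(-5 + \frac{\left(\frac{5 - 4}{3 - 1}\right)^{2}}{3}\right) + x = \left(-5 + \frac{\left(1 \cdot \frac{1}{2}\right)^{2}}{3}\right) + x = \left(-5 + \frac{1}{3 \cdot 4}\right) + x = \left(-5 + \frac{1}{3} \cdot \frac{1}{4}\right) + x = \left(-5 + \frac{1}{12}\right) + x = - \frac{59}{12} + x$)
$T = \frac{1501}{12}$ ($T = \left(- \frac{59}{12} + 0\right) + 130 = - \frac{59}{12} + 130 = \frac{1501}{12} \approx 125.08$)
$\frac{\left(-1\right) 451}{T} = \frac{\left(-1\right) 451}{\frac{1501}{12}} = \left(-451\right) \frac{12}{1501} = - \frac{5412}{1501}$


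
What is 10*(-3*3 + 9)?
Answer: 0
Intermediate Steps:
10*(-3*3 + 9) = 10*(-9 + 9) = 10*0 = 0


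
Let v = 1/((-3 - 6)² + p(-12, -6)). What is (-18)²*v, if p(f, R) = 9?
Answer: 18/5 ≈ 3.6000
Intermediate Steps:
v = 1/90 (v = 1/((-3 - 6)² + 9) = 1/((-9)² + 9) = 1/(81 + 9) = 1/90 ≈ 0.011111)
(-18)²*v = (-18)²*(1/90) = 324*(1/90) = 18/5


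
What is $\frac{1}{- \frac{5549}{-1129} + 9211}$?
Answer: $\frac{1129}{10404768} \approx 0.00010851$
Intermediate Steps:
$\frac{1}{- \frac{5549}{-1129} + 9211} = \frac{1}{\left(-5549\right) \left(- \frac{1}{1129}\right) + 9211} = \frac{1}{\frac{5549}{1129} + 9211} = \frac{1}{\frac{10404768}{1129}} = \frac{1129}{10404768}$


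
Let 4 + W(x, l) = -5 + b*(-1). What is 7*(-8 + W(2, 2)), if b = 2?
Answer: -133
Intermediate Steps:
W(x, l) = -11 (W(x, l) = -4 + (-5 + 2*(-1)) = -4 + (-5 - 2) = -4 - 7 = -11)
7*(-8 + W(2, 2)) = 7*(-8 - 11) = 7*(-19) = -133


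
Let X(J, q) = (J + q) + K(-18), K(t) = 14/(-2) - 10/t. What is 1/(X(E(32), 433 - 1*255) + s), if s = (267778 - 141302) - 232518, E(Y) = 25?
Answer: -9/952609 ≈ -9.4477e-6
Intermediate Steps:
K(t) = -7 - 10/t (K(t) = 14*(-½) - 10/t = -7 - 10/t)
s = -106042 (s = 126476 - 232518 = -106042)
X(J, q) = -58/9 + J + q (X(J, q) = (J + q) + (-7 - 10/(-18)) = (J + q) + (-7 - 10*(-1/18)) = (J + q) + (-7 + 5/9) = (J + q) - 58/9 = -58/9 + J + q)
1/(X(E(32), 433 - 1*255) + s) = 1/((-58/9 + 25 + (433 - 1*255)) - 106042) = 1/((-58/9 + 25 + (433 - 255)) - 106042) = 1/((-58/9 + 25 + 178) - 106042) = 1/(1769/9 - 106042) = 1/(-952609/9) = -9/952609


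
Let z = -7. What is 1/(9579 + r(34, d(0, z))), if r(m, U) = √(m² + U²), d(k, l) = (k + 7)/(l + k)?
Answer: 9579/91756084 - √1157/91756084 ≈ 0.00010403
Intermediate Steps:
d(k, l) = (7 + k)/(k + l)
r(m, U) = √(U² + m²)
1/(9579 + r(34, d(0, z))) = 1/(9579 + √(((7 + 0)/(0 - 7))² + 34²)) = 1/(9579 + √((7/(-7))² + 1156)) = 1/(9579 + √((-⅐*7)² + 1156)) = 1/(9579 + √((-1)² + 1156)) = 1/(9579 + √(1 + 1156)) = 1/(9579 + √1157)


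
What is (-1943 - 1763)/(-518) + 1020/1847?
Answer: 3686671/478373 ≈ 7.7067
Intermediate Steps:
(-1943 - 1763)/(-518) + 1020/1847 = -3706*(-1/518) + 1020*(1/1847) = 1853/259 + 1020/1847 = 3686671/478373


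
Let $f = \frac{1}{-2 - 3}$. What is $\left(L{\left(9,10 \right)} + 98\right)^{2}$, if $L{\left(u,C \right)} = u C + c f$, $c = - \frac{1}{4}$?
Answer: $\frac{14145121}{400} \approx 35363.0$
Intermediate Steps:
$c = - \frac{1}{4}$ ($c = \left(-1\right) \frac{1}{4} = - \frac{1}{4} \approx -0.25$)
$f = - \frac{1}{5}$ ($f = \frac{1}{-5} = - \frac{1}{5} \approx -0.2$)
$L{\left(u,C \right)} = \frac{1}{20} + C u$ ($L{\left(u,C \right)} = u C - - \frac{1}{20} = C u + \frac{1}{20} = \frac{1}{20} + C u$)
$\left(L{\left(9,10 \right)} + 98\right)^{2} = \left(\left(\frac{1}{20} + 10 \cdot 9\right) + 98\right)^{2} = \left(\left(\frac{1}{20} + 90\right) + 98\right)^{2} = \left(\frac{1801}{20} + 98\right)^{2} = \left(\frac{3761}{20}\right)^{2} = \frac{14145121}{400}$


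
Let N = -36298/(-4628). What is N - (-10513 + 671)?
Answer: 22792537/2314 ≈ 9849.8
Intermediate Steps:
N = 18149/2314 (N = -36298*(-1/4628) = 18149/2314 ≈ 7.8431)
N - (-10513 + 671) = 18149/2314 - (-10513 + 671) = 18149/2314 - 1*(-9842) = 18149/2314 + 9842 = 22792537/2314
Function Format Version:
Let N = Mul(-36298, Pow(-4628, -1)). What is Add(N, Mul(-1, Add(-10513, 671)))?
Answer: Rational(22792537, 2314) ≈ 9849.8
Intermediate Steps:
N = Rational(18149, 2314) (N = Mul(-36298, Rational(-1, 4628)) = Rational(18149, 2314) ≈ 7.8431)
Add(N, Mul(-1, Add(-10513, 671))) = Add(Rational(18149, 2314), Mul(-1, Add(-10513, 671))) = Add(Rational(18149, 2314), Mul(-1, -9842)) = Add(Rational(18149, 2314), 9842) = Rational(22792537, 2314)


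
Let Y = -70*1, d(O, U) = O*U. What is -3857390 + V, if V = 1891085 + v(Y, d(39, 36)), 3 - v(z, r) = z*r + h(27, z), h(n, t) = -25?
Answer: -1867997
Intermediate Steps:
Y = -70
v(z, r) = 28 - r*z (v(z, r) = 3 - (z*r - 25) = 3 - (r*z - 25) = 3 - (-25 + r*z) = 3 + (25 - r*z) = 28 - r*z)
V = 1989393 (V = 1891085 + (28 - 1*39*36*(-70)) = 1891085 + (28 - 1*1404*(-70)) = 1891085 + (28 + 98280) = 1891085 + 98308 = 1989393)
-3857390 + V = -3857390 + 1989393 = -1867997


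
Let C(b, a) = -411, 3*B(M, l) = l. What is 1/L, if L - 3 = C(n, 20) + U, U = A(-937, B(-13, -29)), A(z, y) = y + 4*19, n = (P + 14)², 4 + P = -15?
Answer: -3/1025 ≈ -0.0029268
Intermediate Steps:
B(M, l) = l/3
P = -19 (P = -4 - 15 = -19)
n = 25 (n = (-19 + 14)² = (-5)² = 25)
A(z, y) = 76 + y (A(z, y) = y + 76 = 76 + y)
U = 199/3 (U = 76 + (⅓)*(-29) = 76 - 29/3 = 199/3 ≈ 66.333)
L = -1025/3 (L = 3 + (-411 + 199/3) = 3 - 1034/3 = -1025/3 ≈ -341.67)
1/L = 1/(-1025/3) = -3/1025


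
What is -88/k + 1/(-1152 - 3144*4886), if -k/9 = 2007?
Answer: 615708155/126382331376 ≈ 0.0048718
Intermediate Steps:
k = -18063 (k = -9*2007 = -18063)
-88/k + 1/(-1152 - 3144*4886) = -88/(-18063) + 1/(-1152 - 3144*4886) = -88*(-1/18063) + (1/4886)/(-4296) = 88/18063 - 1/4296*1/4886 = 88/18063 - 1/20990256 = 615708155/126382331376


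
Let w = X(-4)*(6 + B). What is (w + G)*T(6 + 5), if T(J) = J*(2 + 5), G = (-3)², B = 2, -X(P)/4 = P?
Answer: 10549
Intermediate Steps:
X(P) = -4*P
w = 128 (w = (-4*(-4))*(6 + 2) = 16*8 = 128)
G = 9
T(J) = 7*J (T(J) = J*7 = 7*J)
(w + G)*T(6 + 5) = (128 + 9)*(7*(6 + 5)) = 137*(7*11) = 137*77 = 10549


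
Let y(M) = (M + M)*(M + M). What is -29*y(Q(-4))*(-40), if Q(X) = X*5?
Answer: 1856000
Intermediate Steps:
Q(X) = 5*X
y(M) = 4*M**2 (y(M) = (2*M)*(2*M) = 4*M**2)
-29*y(Q(-4))*(-40) = -116*(5*(-4))**2*(-40) = -116*(-20)**2*(-40) = -116*400*(-40) = -29*1600*(-40) = -46400*(-40) = 1856000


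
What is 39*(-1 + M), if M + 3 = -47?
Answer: -1989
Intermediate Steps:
M = -50 (M = -3 - 47 = -50)
39*(-1 + M) = 39*(-1 - 50) = 39*(-51) = -1989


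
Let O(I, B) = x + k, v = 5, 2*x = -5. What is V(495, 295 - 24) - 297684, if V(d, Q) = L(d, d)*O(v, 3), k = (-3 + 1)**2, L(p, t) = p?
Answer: -593883/2 ≈ -2.9694e+5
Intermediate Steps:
x = -5/2 (x = (1/2)*(-5) = -5/2 ≈ -2.5000)
k = 4 (k = (-2)**2 = 4)
O(I, B) = 3/2 (O(I, B) = -5/2 + 4 = 3/2)
V(d, Q) = 3*d/2 (V(d, Q) = d*(3/2) = 3*d/2)
V(495, 295 - 24) - 297684 = (3/2)*495 - 297684 = 1485/2 - 297684 = -593883/2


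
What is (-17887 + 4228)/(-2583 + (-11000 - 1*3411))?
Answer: 471/586 ≈ 0.80375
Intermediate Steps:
(-17887 + 4228)/(-2583 + (-11000 - 1*3411)) = -13659/(-2583 + (-11000 - 3411)) = -13659/(-2583 - 14411) = -13659/(-16994) = -13659*(-1/16994) = 471/586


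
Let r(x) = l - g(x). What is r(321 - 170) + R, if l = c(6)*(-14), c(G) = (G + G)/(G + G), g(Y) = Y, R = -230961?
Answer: -231126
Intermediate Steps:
c(G) = 1 (c(G) = (2*G)/((2*G)) = (2*G)*(1/(2*G)) = 1)
l = -14 (l = 1*(-14) = -14)
r(x) = -14 - x
r(321 - 170) + R = (-14 - (321 - 170)) - 230961 = (-14 - 1*151) - 230961 = (-14 - 151) - 230961 = -165 - 230961 = -231126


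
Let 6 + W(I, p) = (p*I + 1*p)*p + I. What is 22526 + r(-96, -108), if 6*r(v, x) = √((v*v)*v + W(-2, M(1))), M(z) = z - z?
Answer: 22526 + 7*I*√4514/3 ≈ 22526.0 + 156.77*I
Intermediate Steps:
M(z) = 0
W(I, p) = -6 + I + p*(p + I*p) (W(I, p) = -6 + ((p*I + 1*p)*p + I) = -6 + ((I*p + p)*p + I) = -6 + ((p + I*p)*p + I) = -6 + (p*(p + I*p) + I) = -6 + (I + p*(p + I*p)) = -6 + I + p*(p + I*p))
r(v, x) = √(-8 + v³)/6 (r(v, x) = √((v*v)*v + (-6 - 2 + 0² - 2*0²))/6 = √(v²*v + (-6 - 2 + 0 - 2*0))/6 = √(v³ + (-6 - 2 + 0 + 0))/6 = √(v³ - 8)/6 = √(-8 + v³)/6)
22526 + r(-96, -108) = 22526 + √(-8 + (-96)³)/6 = 22526 + √(-8 - 884736)/6 = 22526 + √(-884744)/6 = 22526 + (14*I*√4514)/6 = 22526 + 7*I*√4514/3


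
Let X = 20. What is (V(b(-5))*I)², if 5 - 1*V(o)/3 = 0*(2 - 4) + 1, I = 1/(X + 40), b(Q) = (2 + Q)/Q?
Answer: 1/25 ≈ 0.040000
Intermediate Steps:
b(Q) = (2 + Q)/Q
I = 1/60 (I = 1/(20 + 40) = 1/60 ≈ 0.016667)
V(o) = 12 (V(o) = 15 - 3*(0*(2 - 4) + 1) = 15 - 3*(0*(-2) + 1) = 15 - 3*(0 + 1) = 15 - 3*1 = 15 - 3 = 12)
(V(b(-5))*I)² = (12*(1/60))² = (⅕)² = 1/25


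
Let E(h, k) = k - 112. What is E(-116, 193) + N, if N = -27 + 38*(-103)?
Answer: -3860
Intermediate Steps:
E(h, k) = -112 + k
N = -3941 (N = -27 - 3914 = -3941)
E(-116, 193) + N = (-112 + 193) - 3941 = 81 - 3941 = -3860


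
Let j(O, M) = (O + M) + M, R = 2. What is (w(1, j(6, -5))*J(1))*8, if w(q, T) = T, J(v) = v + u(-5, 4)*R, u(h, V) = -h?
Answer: -352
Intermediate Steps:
j(O, M) = O + 2*M (j(O, M) = (M + O) + M = O + 2*M)
J(v) = 10 + v (J(v) = v - 1*(-5)*2 = v + 5*2 = v + 10 = 10 + v)
(w(1, j(6, -5))*J(1))*8 = ((6 + 2*(-5))*(10 + 1))*8 = ((6 - 10)*11)*8 = -4*11*8 = -44*8 = -352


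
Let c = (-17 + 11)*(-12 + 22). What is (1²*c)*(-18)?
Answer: 1080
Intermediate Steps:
c = -60 (c = -6*10 = -60)
(1²*c)*(-18) = (1²*(-60))*(-18) = (1*(-60))*(-18) = -60*(-18) = 1080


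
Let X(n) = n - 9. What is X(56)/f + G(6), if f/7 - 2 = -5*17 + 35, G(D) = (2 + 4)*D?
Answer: 12049/336 ≈ 35.860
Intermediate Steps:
G(D) = 6*D
X(n) = -9 + n
f = -336 (f = 14 + 7*(-5*17 + 35) = 14 + 7*(-85 + 35) = 14 + 7*(-50) = 14 - 350 = -336)
X(56)/f + G(6) = (-9 + 56)/(-336) + 6*6 = 47*(-1/336) + 36 = -47/336 + 36 = 12049/336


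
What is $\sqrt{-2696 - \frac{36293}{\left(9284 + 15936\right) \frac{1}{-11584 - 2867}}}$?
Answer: $\frac{\sqrt{2878087630015}}{12610} \approx 134.54$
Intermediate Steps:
$\sqrt{-2696 - \frac{36293}{\left(9284 + 15936\right) \frac{1}{-11584 - 2867}}} = \sqrt{-2696 - \frac{36293}{25220 \frac{1}{-14451}}} = \sqrt{-2696 - \frac{36293}{25220 \left(- \frac{1}{14451}\right)}} = \sqrt{-2696 - \frac{36293}{- \frac{25220}{14451}}} = \sqrt{-2696 - - \frac{524470143}{25220}} = \sqrt{-2696 + \frac{524470143}{25220}} = \sqrt{\frac{456477023}{25220}} = \frac{\sqrt{2878087630015}}{12610}$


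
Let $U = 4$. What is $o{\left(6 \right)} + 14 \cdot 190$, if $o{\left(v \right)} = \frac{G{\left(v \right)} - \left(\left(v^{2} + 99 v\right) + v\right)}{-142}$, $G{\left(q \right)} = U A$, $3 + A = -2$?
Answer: $\frac{189188}{71} \approx 2664.6$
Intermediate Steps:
$A = -5$ ($A = -3 - 2 = -5$)
$G{\left(q \right)} = -20$ ($G{\left(q \right)} = 4 \left(-5\right) = -20$)
$o{\left(v \right)} = \frac{10}{71} + \frac{v^{2}}{142} + \frac{50 v}{71}$ ($o{\left(v \right)} = \frac{-20 - \left(\left(v^{2} + 99 v\right) + v\right)}{-142} = \left(-20 - \left(v^{2} + 100 v\right)\right) \left(- \frac{1}{142}\right) = \left(-20 - v^{2} - 100 v\right) \left(- \frac{1}{142}\right) = \frac{10}{71} + \frac{v^{2}}{142} + \frac{50 v}{71}$)
$o{\left(6 \right)} + 14 \cdot 190 = \left(\frac{10}{71} + \frac{6^{2}}{142} + \frac{50}{71} \cdot 6\right) + 14 \cdot 190 = \left(\frac{10}{71} + \frac{1}{142} \cdot 36 + \frac{300}{71}\right) + 2660 = \left(\frac{10}{71} + \frac{18}{71} + \frac{300}{71}\right) + 2660 = \frac{328}{71} + 2660 = \frac{189188}{71}$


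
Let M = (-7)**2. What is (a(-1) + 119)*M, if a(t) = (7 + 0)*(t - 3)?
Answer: 4459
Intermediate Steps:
a(t) = -21 + 7*t (a(t) = 7*(-3 + t) = -21 + 7*t)
M = 49
(a(-1) + 119)*M = ((-21 + 7*(-1)) + 119)*49 = ((-21 - 7) + 119)*49 = (-28 + 119)*49 = 91*49 = 4459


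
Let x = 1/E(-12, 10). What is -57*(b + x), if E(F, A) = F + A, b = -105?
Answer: 12027/2 ≈ 6013.5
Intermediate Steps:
E(F, A) = A + F
x = -½ (x = 1/(10 - 12) = 1/(-2) = -½ ≈ -0.50000)
-57*(b + x) = -57*(-105 - ½) = -57*(-211/2) = 12027/2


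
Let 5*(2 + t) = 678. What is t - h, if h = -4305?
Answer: 22193/5 ≈ 4438.6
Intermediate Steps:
t = 668/5 (t = -2 + (1/5)*678 = -2 + 678/5 = 668/5 ≈ 133.60)
t - h = 668/5 - 1*(-4305) = 668/5 + 4305 = 22193/5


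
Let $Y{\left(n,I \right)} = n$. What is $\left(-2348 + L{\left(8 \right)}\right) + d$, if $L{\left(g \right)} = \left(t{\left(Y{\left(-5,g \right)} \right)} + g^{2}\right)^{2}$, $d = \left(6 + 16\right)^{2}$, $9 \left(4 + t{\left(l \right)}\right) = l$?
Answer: $\frac{135241}{81} \approx 1669.6$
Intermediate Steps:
$t{\left(l \right)} = -4 + \frac{l}{9}$
$d = 484$ ($d = 22^{2} = 484$)
$L{\left(g \right)} = \left(- \frac{41}{9} + g^{2}\right)^{2}$ ($L{\left(g \right)} = \left(\left(-4 + \frac{1}{9} \left(-5\right)\right) + g^{2}\right)^{2} = \left(\left(-4 - \frac{5}{9}\right) + g^{2}\right)^{2} = \left(- \frac{41}{9} + g^{2}\right)^{2}$)
$\left(-2348 + L{\left(8 \right)}\right) + d = \left(-2348 + \frac{\left(-41 + 9 \cdot 8^{2}\right)^{2}}{81}\right) + 484 = \left(-2348 + \frac{\left(-41 + 9 \cdot 64\right)^{2}}{81}\right) + 484 = \left(-2348 + \frac{\left(-41 + 576\right)^{2}}{81}\right) + 484 = \left(-2348 + \frac{535^{2}}{81}\right) + 484 = \left(-2348 + \frac{1}{81} \cdot 286225\right) + 484 = \left(-2348 + \frac{286225}{81}\right) + 484 = \frac{96037}{81} + 484 = \frac{135241}{81}$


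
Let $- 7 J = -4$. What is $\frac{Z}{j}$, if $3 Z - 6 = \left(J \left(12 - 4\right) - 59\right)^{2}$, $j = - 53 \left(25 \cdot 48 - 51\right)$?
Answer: $- \frac{48485}{2983953} \approx -0.016249$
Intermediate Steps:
$J = \frac{4}{7}$ ($J = \left(- \frac{1}{7}\right) \left(-4\right) = \frac{4}{7} \approx 0.57143$)
$j = -60897$ ($j = - 53 \left(1200 - 51\right) = \left(-53\right) 1149 = -60897$)
$Z = \frac{48485}{49}$ ($Z = 2 + \frac{\left(\frac{4 \left(12 - 4\right)}{7} - 59\right)^{2}}{3} = 2 + \frac{\left(\frac{4}{7} \cdot 8 - 59\right)^{2}}{3} = 2 + \frac{\left(\frac{32}{7} - 59\right)^{2}}{3} = 2 + \frac{\left(- \frac{381}{7}\right)^{2}}{3} = 2 + \frac{1}{3} \cdot \frac{145161}{49} = 2 + \frac{48387}{49} = \frac{48485}{49} \approx 989.49$)
$\frac{Z}{j} = \frac{48485}{49 \left(-60897\right)} = \frac{48485}{49} \left(- \frac{1}{60897}\right) = - \frac{48485}{2983953}$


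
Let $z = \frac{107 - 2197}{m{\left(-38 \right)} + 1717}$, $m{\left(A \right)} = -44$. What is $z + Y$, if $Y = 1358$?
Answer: $\frac{2269844}{1673} \approx 1356.8$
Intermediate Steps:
$z = - \frac{2090}{1673}$ ($z = \frac{107 - 2197}{-44 + 1717} = - \frac{2090}{1673} \approx -1.2493$)
$z + Y = - \frac{2090}{1673} + 1358 = \frac{2269844}{1673}$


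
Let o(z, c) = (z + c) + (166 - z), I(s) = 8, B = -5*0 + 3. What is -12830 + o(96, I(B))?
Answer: -12656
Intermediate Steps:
B = 3 (B = 0 + 3 = 3)
o(z, c) = 166 + c (o(z, c) = (c + z) + (166 - z) = 166 + c)
-12830 + o(96, I(B)) = -12830 + (166 + 8) = -12830 + 174 = -12656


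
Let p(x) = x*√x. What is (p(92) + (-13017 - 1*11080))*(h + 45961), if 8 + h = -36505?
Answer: -227668456 + 1738432*√23 ≈ -2.1933e+8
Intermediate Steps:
h = -36513 (h = -8 - 36505 = -36513)
p(x) = x^(3/2)
(p(92) + (-13017 - 1*11080))*(h + 45961) = (92^(3/2) + (-13017 - 1*11080))*(-36513 + 45961) = (184*√23 + (-13017 - 11080))*9448 = (184*√23 - 24097)*9448 = (-24097 + 184*√23)*9448 = -227668456 + 1738432*√23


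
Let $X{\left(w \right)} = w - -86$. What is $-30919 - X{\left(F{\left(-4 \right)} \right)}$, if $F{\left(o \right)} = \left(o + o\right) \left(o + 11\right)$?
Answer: $-30949$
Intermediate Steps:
$F{\left(o \right)} = 2 o \left(11 + o\right)$
$X{\left(w \right)} = 86 + w$ ($X{\left(w \right)} = w + 86 = 86 + w$)
$-30919 - X{\left(F{\left(-4 \right)} \right)} = -30919 - \left(86 + 2 \left(-4\right) \left(11 - 4\right)\right) = -30919 - \left(86 + 2 \left(-4\right) 7\right) = -30919 - \left(86 - 56\right) = -30919 - 30 = -30949$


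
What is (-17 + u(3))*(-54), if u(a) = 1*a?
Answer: 756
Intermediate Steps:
u(a) = a
(-17 + u(3))*(-54) = (-17 + 3)*(-54) = -14*(-54) = 756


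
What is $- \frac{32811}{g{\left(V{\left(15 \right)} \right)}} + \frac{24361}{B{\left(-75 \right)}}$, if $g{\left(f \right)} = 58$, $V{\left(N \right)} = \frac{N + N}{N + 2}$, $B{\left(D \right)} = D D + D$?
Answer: $- \frac{45172028}{80475} \approx -561.32$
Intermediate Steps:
$B{\left(D \right)} = D + D^{2}$ ($B{\left(D \right)} = D^{2} + D = D + D^{2}$)
$V{\left(N \right)} = \frac{2 N}{2 + N}$
$- \frac{32811}{g{\left(V{\left(15 \right)} \right)}} + \frac{24361}{B{\left(-75 \right)}} = - \frac{32811}{58} + \frac{24361}{\left(-75\right) \left(1 - 75\right)} = \left(-32811\right) \frac{1}{58} + \frac{24361}{\left(-75\right) \left(-74\right)} = - \frac{32811}{58} + \frac{24361}{5550} = - \frac{45172028}{80475}$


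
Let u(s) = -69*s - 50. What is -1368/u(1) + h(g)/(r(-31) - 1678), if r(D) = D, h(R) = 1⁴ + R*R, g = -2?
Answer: 2337317/203371 ≈ 11.493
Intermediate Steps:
h(R) = 1 + R²
u(s) = -50 - 69*s
-1368/u(1) + h(g)/(r(-31) - 1678) = -1368/(-50 - 69*1) + (1 + (-2)²)/(-31 - 1678) = -1368/(-50 - 69) + (1 + 4)/(-1709) = -1368/(-119) + 5*(-1/1709) = -1368*(-1/119) - 5/1709 = 1368/119 - 5/1709 = 2337317/203371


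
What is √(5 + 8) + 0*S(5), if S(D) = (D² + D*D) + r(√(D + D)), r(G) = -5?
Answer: √13 ≈ 3.6056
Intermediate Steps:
S(D) = -5 + 2*D² (S(D) = (D² + D*D) - 5 = (D² + D²) - 5 = 2*D² - 5 = -5 + 2*D²)
√(5 + 8) + 0*S(5) = √(5 + 8) + 0*(-5 + 2*5²) = √13 + 0*(-5 + 2*25) = √13 + 0*(-5 + 50) = √13 + 0*45 = √13 + 0 = √13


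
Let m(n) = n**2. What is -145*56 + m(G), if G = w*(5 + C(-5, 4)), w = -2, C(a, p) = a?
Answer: -8120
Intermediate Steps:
G = 0 (G = -2*(5 - 5) = -2*0 = 0)
-145*56 + m(G) = -145*56 + 0**2 = -8120 + 0 = -8120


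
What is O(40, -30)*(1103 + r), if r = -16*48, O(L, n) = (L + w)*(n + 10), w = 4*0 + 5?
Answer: -301500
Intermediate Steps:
w = 5 (w = 0 + 5 = 5)
O(L, n) = (5 + L)*(10 + n) (O(L, n) = (L + 5)*(n + 10) = (5 + L)*(10 + n))
r = -768
O(40, -30)*(1103 + r) = (50 + 5*(-30) + 10*40 + 40*(-30))*(1103 - 768) = (50 - 150 + 400 - 1200)*335 = -900*335 = -301500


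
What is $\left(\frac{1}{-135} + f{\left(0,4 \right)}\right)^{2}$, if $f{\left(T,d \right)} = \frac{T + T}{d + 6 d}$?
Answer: $\frac{1}{18225} \approx 5.487 \cdot 10^{-5}$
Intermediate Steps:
$f{\left(T,d \right)} = \frac{2 T}{7 d}$
$\left(\frac{1}{-135} + f{\left(0,4 \right)}\right)^{2} = \left(\frac{1}{-135} + \frac{2}{7} \cdot 0 \cdot \frac{1}{4}\right)^{2} = \left(- \frac{1}{135} + \frac{2}{7} \cdot 0 \cdot \frac{1}{4}\right)^{2} = \left(- \frac{1}{135} + 0\right)^{2} = \left(- \frac{1}{135}\right)^{2} = \frac{1}{18225}$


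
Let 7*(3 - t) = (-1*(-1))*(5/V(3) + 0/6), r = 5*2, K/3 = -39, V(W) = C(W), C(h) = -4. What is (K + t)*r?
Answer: -15935/14 ≈ -1138.2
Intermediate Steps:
V(W) = -4
K = -117 (K = 3*(-39) = -117)
r = 10
t = 89/28 (t = 3 - (-1*(-1))*(5/(-4) + 0/6)/7 = 3 - (5*(-¼) + 0*(⅙))/7 = 3 - (-5/4 + 0)/7 = 3 - (-5)/(7*4) = 3 - ⅐*(-5/4) = 3 + 5/28 = 89/28 ≈ 3.1786)
(K + t)*r = (-117 + 89/28)*10 = -3187/28*10 = -15935/14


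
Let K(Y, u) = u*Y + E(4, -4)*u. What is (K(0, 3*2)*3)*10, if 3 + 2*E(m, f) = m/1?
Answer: 90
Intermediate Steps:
E(m, f) = -3/2 + m/2 (E(m, f) = -3/2 + (m/1)/2 = -3/2 + (m*1)/2 = -3/2 + m/2)
K(Y, u) = u/2 + Y*u (K(Y, u) = u*Y + (-3/2 + (1/2)*4)*u = Y*u + (-3/2 + 2)*u = Y*u + u/2 = u/2 + Y*u)
(K(0, 3*2)*3)*10 = (((3*2)*(1/2 + 0))*3)*10 = ((6*(1/2))*3)*10 = (3*3)*10 = 9*10 = 90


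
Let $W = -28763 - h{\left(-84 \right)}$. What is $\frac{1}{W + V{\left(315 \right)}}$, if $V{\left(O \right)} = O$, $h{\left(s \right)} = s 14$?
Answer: $- \frac{1}{27272} \approx -3.6668 \cdot 10^{-5}$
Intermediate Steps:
$h{\left(s \right)} = 14 s$
$W = -27587$ ($W = -28763 - 14 \left(-84\right) = -28763 - -1176 = -28763 + 1176 = -27587$)
$\frac{1}{W + V{\left(315 \right)}} = \frac{1}{-27587 + 315} = \frac{1}{-27272} = - \frac{1}{27272}$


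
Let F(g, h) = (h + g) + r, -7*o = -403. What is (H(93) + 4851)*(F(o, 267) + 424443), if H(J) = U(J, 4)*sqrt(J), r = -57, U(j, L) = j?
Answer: 2060270982 + 276486582*sqrt(93)/7 ≈ 2.4412e+9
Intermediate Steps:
o = 403/7 (o = -1/7*(-403) = 403/7 ≈ 57.571)
H(J) = J**(3/2) (H(J) = J*sqrt(J) = J**(3/2))
F(g, h) = -57 + g + h (F(g, h) = (h + g) - 57 = (g + h) - 57 = -57 + g + h)
(H(93) + 4851)*(F(o, 267) + 424443) = (93**(3/2) + 4851)*((-57 + 403/7 + 267) + 424443) = (93*sqrt(93) + 4851)*(1873/7 + 424443) = (4851 + 93*sqrt(93))*(2972974/7) = 2060270982 + 276486582*sqrt(93)/7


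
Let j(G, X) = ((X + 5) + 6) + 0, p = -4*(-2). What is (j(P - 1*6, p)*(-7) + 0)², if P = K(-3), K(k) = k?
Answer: 17689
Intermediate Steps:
P = -3
p = 8
j(G, X) = 11 + X (j(G, X) = ((5 + X) + 6) + 0 = (11 + X) + 0 = 11 + X)
(j(P - 1*6, p)*(-7) + 0)² = ((11 + 8)*(-7) + 0)² = (19*(-7) + 0)² = (-133 + 0)² = (-133)² = 17689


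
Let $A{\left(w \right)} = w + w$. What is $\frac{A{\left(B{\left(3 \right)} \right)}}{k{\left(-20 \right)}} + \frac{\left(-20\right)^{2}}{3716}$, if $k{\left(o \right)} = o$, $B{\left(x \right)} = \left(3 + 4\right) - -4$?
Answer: $- \frac{9219}{9290} \approx -0.99236$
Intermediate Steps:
$B{\left(x \right)} = 11$ ($B{\left(x \right)} = 7 + 4 = 11$)
$A{\left(w \right)} = 2 w$
$\frac{A{\left(B{\left(3 \right)} \right)}}{k{\left(-20 \right)}} + \frac{\left(-20\right)^{2}}{3716} = \frac{2 \cdot 11}{-20} + \frac{\left(-20\right)^{2}}{3716} = 22 \left(- \frac{1}{20}\right) + 400 \cdot \frac{1}{3716} = - \frac{11}{10} + \frac{100}{929} = - \frac{9219}{9290}$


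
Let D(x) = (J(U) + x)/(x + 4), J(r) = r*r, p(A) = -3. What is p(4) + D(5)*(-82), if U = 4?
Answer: -583/3 ≈ -194.33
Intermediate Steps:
J(r) = r**2
D(x) = (16 + x)/(4 + x) (D(x) = (4**2 + x)/(x + 4) = (16 + x)/(4 + x))
p(4) + D(5)*(-82) = -3 + ((16 + 5)/(4 + 5))*(-82) = -3 + (21/9)*(-82) = -3 + ((1/9)*21)*(-82) = -3 + (7/3)*(-82) = -3 - 574/3 = -583/3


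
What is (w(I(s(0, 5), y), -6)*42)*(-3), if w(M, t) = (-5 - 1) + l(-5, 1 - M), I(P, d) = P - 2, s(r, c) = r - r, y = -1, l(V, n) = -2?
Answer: 1008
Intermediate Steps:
s(r, c) = 0
I(P, d) = -2 + P
w(M, t) = -8 (w(M, t) = (-5 - 1) - 2 = -6 - 2 = -8)
(w(I(s(0, 5), y), -6)*42)*(-3) = -8*42*(-3) = -336*(-3) = 1008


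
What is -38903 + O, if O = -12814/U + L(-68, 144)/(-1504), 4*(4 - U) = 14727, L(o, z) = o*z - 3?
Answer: -18308959029/470752 ≈ -38893.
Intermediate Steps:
L(o, z) = -3 + o*z
U = -14711/4 (U = 4 - ¼*14727 = 4 - 14727/4 = -14711/4 ≈ -3677.8)
O = 4706027/470752 (O = -12814/(-14711/4) + (-3 - 68*144)/(-1504) = -12814*(-4/14711) + (-3 - 9792)*(-1/1504) = 51256/14711 - 9795*(-1/1504) = 51256/14711 + 9795/1504 = 4706027/470752 ≈ 9.9968)
-38903 + O = -38903 + 4706027/470752 = -18308959029/470752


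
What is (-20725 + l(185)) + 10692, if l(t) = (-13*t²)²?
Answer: 197958245592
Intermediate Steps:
l(t) = 169*t⁴
(-20725 + l(185)) + 10692 = (-20725 + 169*185⁴) + 10692 = (-20725 + 169*1171350625) + 10692 = (-20725 + 197958255625) + 10692 = 197958234900 + 10692 = 197958245592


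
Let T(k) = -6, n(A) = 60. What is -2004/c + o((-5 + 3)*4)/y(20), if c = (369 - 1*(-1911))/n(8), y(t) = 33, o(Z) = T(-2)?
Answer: -11060/209 ≈ -52.919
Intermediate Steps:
o(Z) = -6
c = 38 (c = (369 - 1*(-1911))/60 = (369 + 1911)*(1/60) = 2280*(1/60) = 38)
-2004/c + o((-5 + 3)*4)/y(20) = -2004/38 - 6/33 = -2004*1/38 - 6*1/33 = -1002/19 - 2/11 = -11060/209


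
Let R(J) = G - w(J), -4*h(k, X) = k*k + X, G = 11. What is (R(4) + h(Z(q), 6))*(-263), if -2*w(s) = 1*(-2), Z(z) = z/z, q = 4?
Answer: -8679/4 ≈ -2169.8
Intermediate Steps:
Z(z) = 1
w(s) = 1 (w(s) = -(-2)/2 = -½*(-2) = 1)
h(k, X) = -X/4 - k²/4 (h(k, X) = -(k*k + X)/4 = -(k² + X)/4 = -(X + k²)/4 = -X/4 - k²/4)
R(J) = 10 (R(J) = 11 - 1*1 = 11 - 1 = 10)
(R(4) + h(Z(q), 6))*(-263) = (10 + (-¼*6 - ¼*1²))*(-263) = (10 + (-3/2 - ¼*1))*(-263) = (10 + (-3/2 - ¼))*(-263) = (10 - 7/4)*(-263) = (33/4)*(-263) = -8679/4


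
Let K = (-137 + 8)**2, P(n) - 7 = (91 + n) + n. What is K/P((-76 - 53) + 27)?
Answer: -16641/106 ≈ -156.99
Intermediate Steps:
P(n) = 98 + 2*n (P(n) = 7 + ((91 + n) + n) = 7 + (91 + 2*n) = 98 + 2*n)
K = 16641 (K = (-129)**2 = 16641)
K/P((-76 - 53) + 27) = 16641/(98 + 2*((-76 - 53) + 27)) = 16641/(98 + 2*(-129 + 27)) = 16641/(98 + 2*(-102)) = 16641/(98 - 204) = 16641/(-106) = 16641*(-1/106) = -16641/106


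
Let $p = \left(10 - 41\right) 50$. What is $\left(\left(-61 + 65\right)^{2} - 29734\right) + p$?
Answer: $-31268$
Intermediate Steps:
$p = -1550$ ($p = \left(-31\right) 50 = -1550$)
$\left(\left(-61 + 65\right)^{2} - 29734\right) + p = \left(\left(-61 + 65\right)^{2} - 29734\right) - 1550 = \left(4^{2} - 29734\right) - 1550 = \left(16 - 29734\right) - 1550 = -29718 - 1550 = -31268$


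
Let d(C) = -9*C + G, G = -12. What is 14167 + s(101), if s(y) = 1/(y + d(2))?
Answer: 1005858/71 ≈ 14167.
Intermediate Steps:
d(C) = -12 - 9*C (d(C) = -9*C - 12 = -12 - 9*C)
s(y) = 1/(-30 + y) (s(y) = 1/(y + (-12 - 9*2)) = 1/(y + (-12 - 18)) = 1/(y - 30) = 1/(-30 + y))
14167 + s(101) = 14167 + 1/(-30 + 101) = 14167 + 1/71 = 1005858/71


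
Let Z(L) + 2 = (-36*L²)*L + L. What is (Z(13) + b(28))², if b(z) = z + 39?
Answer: 6243212196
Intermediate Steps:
b(z) = 39 + z
Z(L) = -2 + L - 36*L³ (Z(L) = -2 + ((-36*L²)*L + L) = -2 + (-36*L³ + L) = -2 + (L - 36*L³) = -2 + L - 36*L³)
(Z(13) + b(28))² = ((-2 + 13 - 36*13³) + (39 + 28))² = ((-2 + 13 - 36*2197) + 67)² = ((-2 + 13 - 79092) + 67)² = (-79081 + 67)² = (-79014)² = 6243212196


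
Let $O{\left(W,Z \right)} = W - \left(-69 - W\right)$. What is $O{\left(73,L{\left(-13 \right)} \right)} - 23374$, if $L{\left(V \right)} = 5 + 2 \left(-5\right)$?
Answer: $-23159$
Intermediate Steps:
$L{\left(V \right)} = -5$ ($L{\left(V \right)} = 5 - 10 = -5$)
$O{\left(W,Z \right)} = 69 + 2 W$ ($O{\left(W,Z \right)} = W + \left(69 + W\right) = 69 + 2 W$)
$O{\left(73,L{\left(-13 \right)} \right)} - 23374 = \left(69 + 2 \cdot 73\right) - 23374 = \left(69 + 146\right) - 23374 = 215 - 23374 = -23159$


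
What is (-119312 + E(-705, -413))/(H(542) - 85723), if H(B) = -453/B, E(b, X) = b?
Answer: 65049214/46462319 ≈ 1.4000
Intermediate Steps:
(-119312 + E(-705, -413))/(H(542) - 85723) = (-119312 - 705)/(-453/542 - 85723) = -120017/(-453*1/542 - 85723) = -120017/(-453/542 - 85723) = -120017/(-46462319/542) = -120017*(-542/46462319) = 65049214/46462319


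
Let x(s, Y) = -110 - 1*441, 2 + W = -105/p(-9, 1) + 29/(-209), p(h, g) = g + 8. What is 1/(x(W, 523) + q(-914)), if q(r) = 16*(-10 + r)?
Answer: -1/15335 ≈ -6.5210e-5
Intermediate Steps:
p(h, g) = 8 + g
W = -8656/627 (W = -2 + (-105/(8 + 1) + 29/(-209)) = -2 + (-105/9 + 29*(-1/209)) = -2 + (-105*⅑ - 29/209) = -2 + (-35/3 - 29/209) = -2 - 7402/627 = -8656/627 ≈ -13.805)
x(s, Y) = -551 (x(s, Y) = -110 - 441 = -551)
q(r) = -160 + 16*r
1/(x(W, 523) + q(-914)) = 1/(-551 + (-160 + 16*(-914))) = 1/(-551 + (-160 - 14624)) = 1/(-551 - 14784) = 1/(-15335) = -1/15335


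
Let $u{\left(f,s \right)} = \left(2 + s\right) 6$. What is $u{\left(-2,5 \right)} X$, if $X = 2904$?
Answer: $121968$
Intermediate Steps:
$u{\left(f,s \right)} = 12 + 6 s$
$u{\left(-2,5 \right)} X = \left(12 + 6 \cdot 5\right) 2904 = \left(12 + 30\right) 2904 = 42 \cdot 2904 = 121968$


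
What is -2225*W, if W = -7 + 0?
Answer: 15575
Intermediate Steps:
W = -7
-2225*W = -2225*(-7) = 15575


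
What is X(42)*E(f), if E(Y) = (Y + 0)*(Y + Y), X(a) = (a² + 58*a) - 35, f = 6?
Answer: 299880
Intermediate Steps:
X(a) = -35 + a² + 58*a
E(Y) = 2*Y² (E(Y) = Y*(2*Y) = 2*Y²)
X(42)*E(f) = (-35 + 42² + 58*42)*(2*6²) = (-35 + 1764 + 2436)*(2*36) = 4165*72 = 299880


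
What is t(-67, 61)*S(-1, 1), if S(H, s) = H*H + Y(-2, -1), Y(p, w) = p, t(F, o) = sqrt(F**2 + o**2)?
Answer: -sqrt(8210) ≈ -90.609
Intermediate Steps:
S(H, s) = -2 + H**2 (S(H, s) = H*H - 2 = H**2 - 2 = -2 + H**2)
t(-67, 61)*S(-1, 1) = sqrt((-67)**2 + 61**2)*(-2 + (-1)**2) = sqrt(4489 + 3721)*(-2 + 1) = sqrt(8210)*(-1) = -sqrt(8210)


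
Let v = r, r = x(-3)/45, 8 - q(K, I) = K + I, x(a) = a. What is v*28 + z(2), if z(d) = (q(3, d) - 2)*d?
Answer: 2/15 ≈ 0.13333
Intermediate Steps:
q(K, I) = 8 - I - K (q(K, I) = 8 - (K + I) = 8 - (I + K) = 8 + (-I - K) = 8 - I - K)
z(d) = d*(3 - d) (z(d) = ((8 - d - 1*3) - 2)*d = ((8 - d - 3) - 2)*d = ((5 - d) - 2)*d = (3 - d)*d = d*(3 - d))
r = -1/15 (r = -3/45 = -3*1/45 = -1/15 ≈ -0.066667)
v = -1/15 ≈ -0.066667
v*28 + z(2) = -1/15*28 + 2*(3 - 1*2) = -28/15 + 2*(3 - 2) = -28/15 + 2*1 = -28/15 + 2 = 2/15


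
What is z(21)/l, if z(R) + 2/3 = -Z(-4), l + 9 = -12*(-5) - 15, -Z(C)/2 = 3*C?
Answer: -37/54 ≈ -0.68519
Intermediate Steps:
Z(C) = -6*C
l = 36 (l = -9 + (-12*(-5) - 15) = -9 + (60 - 15) = -9 + 45 = 36)
z(R) = -74/3 (z(R) = -⅔ - (-6)*(-4) = -⅔ - 1*24 = -⅔ - 24 = -74/3)
z(21)/l = -74/3/36 = -74/3*1/36 = -37/54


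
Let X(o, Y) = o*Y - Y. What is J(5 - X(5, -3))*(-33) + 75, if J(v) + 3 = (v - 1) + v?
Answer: -915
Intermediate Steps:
X(o, Y) = -Y + Y*o (X(o, Y) = Y*o - Y = -Y + Y*o)
J(v) = -4 + 2*v (J(v) = -3 + ((v - 1) + v) = -3 + ((-1 + v) + v) = -3 + (-1 + 2*v) = -4 + 2*v)
J(5 - X(5, -3))*(-33) + 75 = (-4 + 2*(5 - (-3)*(-1 + 5)))*(-33) + 75 = (-4 + 2*(5 - (-3)*4))*(-33) + 75 = (-4 + 2*(5 - 1*(-12)))*(-33) + 75 = (-4 + 2*(5 + 12))*(-33) + 75 = (-4 + 2*17)*(-33) + 75 = (-4 + 34)*(-33) + 75 = 30*(-33) + 75 = -990 + 75 = -915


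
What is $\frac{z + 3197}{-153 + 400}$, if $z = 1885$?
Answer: $\frac{5082}{247} \approx 20.575$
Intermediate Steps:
$\frac{z + 3197}{-153 + 400} = \frac{1885 + 3197}{-153 + 400} = \frac{5082}{247}$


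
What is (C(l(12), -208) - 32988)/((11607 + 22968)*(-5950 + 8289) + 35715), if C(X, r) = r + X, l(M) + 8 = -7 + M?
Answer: -33199/80906640 ≈ -0.00041034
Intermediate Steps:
l(M) = -15 + M (l(M) = -8 + (-7 + M) = -15 + M)
C(X, r) = X + r
(C(l(12), -208) - 32988)/((11607 + 22968)*(-5950 + 8289) + 35715) = (((-15 + 12) - 208) - 32988)/((11607 + 22968)*(-5950 + 8289) + 35715) = ((-3 - 208) - 32988)/(34575*2339 + 35715) = (-211 - 32988)/(80870925 + 35715) = -33199/80906640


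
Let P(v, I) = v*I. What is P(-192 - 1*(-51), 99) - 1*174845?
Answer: -188804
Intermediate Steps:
P(v, I) = I*v
P(-192 - 1*(-51), 99) - 1*174845 = 99*(-192 - 1*(-51)) - 1*174845 = 99*(-192 + 51) - 174845 = 99*(-141) - 174845 = -13959 - 174845 = -188804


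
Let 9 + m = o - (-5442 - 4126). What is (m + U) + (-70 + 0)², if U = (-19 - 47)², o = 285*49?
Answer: 32780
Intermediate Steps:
o = 13965
m = 23524 (m = -9 + (13965 - (-5442 - 4126)) = -9 + (13965 - 1*(-9568)) = -9 + (13965 + 9568) = -9 + 23533 = 23524)
U = 4356 (U = (-66)² = 4356)
(m + U) + (-70 + 0)² = (23524 + 4356) + (-70 + 0)² = 27880 + (-70)² = 27880 + 4900 = 32780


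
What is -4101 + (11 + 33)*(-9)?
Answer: -4497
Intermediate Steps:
-4101 + (11 + 33)*(-9) = -4101 + 44*(-9) = -4101 - 396 = -4497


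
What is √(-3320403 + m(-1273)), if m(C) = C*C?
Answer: I*√1699874 ≈ 1303.8*I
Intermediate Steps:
m(C) = C²
√(-3320403 + m(-1273)) = √(-3320403 + (-1273)²) = √(-3320403 + 1620529) = √(-1699874) = I*√1699874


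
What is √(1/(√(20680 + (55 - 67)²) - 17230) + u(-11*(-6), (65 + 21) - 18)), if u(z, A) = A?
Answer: √(2343278 - 272*√5206)/(2*√(8615 - √5206)) ≈ 8.2462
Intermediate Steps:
√(1/(√(20680 + (55 - 67)²) - 17230) + u(-11*(-6), (65 + 21) - 18)) = √(1/(√(20680 + (55 - 67)²) - 17230) + ((65 + 21) - 18)) = √(1/(√(20680 + (-12)²) - 17230) + (86 - 18)) = √(1/(√(20680 + 144) - 17230) + 68) = √(1/(√20824 - 17230) + 68) = √(1/(2*√5206 - 17230) + 68) = √(1/(-17230 + 2*√5206) + 68) = √(68 + 1/(-17230 + 2*√5206))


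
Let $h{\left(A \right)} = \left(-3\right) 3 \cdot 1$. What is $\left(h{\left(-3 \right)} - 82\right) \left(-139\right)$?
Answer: $12649$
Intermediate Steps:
$h{\left(A \right)} = -9$ ($h{\left(A \right)} = \left(-9\right) 1 = -9$)
$\left(h{\left(-3 \right)} - 82\right) \left(-139\right) = \left(-9 - 82\right) \left(-139\right) = \left(-91\right) \left(-139\right) = 12649$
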